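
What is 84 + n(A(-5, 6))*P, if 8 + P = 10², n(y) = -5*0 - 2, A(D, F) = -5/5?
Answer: -100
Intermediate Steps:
A(D, F) = -1 (A(D, F) = -5*⅕ = -1)
n(y) = -2 (n(y) = 0 - 2 = -2)
P = 92 (P = -8 + 10² = -8 + 100 = 92)
84 + n(A(-5, 6))*P = 84 - 2*92 = 84 - 184 = -100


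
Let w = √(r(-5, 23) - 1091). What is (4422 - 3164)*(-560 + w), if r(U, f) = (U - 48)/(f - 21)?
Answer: -704480 + 629*I*√4470 ≈ -7.0448e+5 + 42054.0*I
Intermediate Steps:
r(U, f) = (-48 + U)/(-21 + f)
w = I*√4470/2 (w = √((-48 - 5)/(-21 + 23) - 1091) = √(-53/2 - 1091) = √(-2235/2) = I*√4470/2 ≈ 33.429*I)
(4422 - 3164)*(-560 + w) = (4422 - 3164)*(-560 + I*√4470/2) = 1258*(-560 + I*√4470/2) = -704480 + 629*I*√4470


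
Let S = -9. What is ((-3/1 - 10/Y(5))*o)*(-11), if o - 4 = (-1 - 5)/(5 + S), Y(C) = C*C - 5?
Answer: 847/4 ≈ 211.75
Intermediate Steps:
Y(C) = -5 + C**2 (Y(C) = C**2 - 5 = -5 + C**2)
o = 11/2 (o = 4 + (-1 - 5)/(5 - 9) = 4 - 6/(-4) = 4 - 6*(-1/4) = 4 + 3/2 = 11/2 ≈ 5.5000)
((-3/1 - 10/Y(5))*o)*(-11) = ((-3/1 - 10/(-5 + 5**2))*(11/2))*(-11) = ((-3*1 - 10/(-5 + 25))*(11/2))*(-11) = ((-3 - 10/20)*(11/2))*(-11) = ((-3 - 10*1/20)*(11/2))*(-11) = ((-3 - 1/2)*(11/2))*(-11) = -7/2*11/2*(-11) = -77/4*(-11) = 847/4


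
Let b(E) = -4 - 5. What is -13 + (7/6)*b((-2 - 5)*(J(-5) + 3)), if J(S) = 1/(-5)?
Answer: -47/2 ≈ -23.500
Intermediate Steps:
J(S) = -1/5
b(E) = -9
-13 + (7/6)*b((-2 - 5)*(J(-5) + 3)) = -13 + (7/6)*(-9) = -13 - 21/2 = -47/2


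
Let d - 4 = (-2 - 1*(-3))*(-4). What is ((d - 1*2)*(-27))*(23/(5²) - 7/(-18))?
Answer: 1767/25 ≈ 70.680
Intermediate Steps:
d = 0 (d = 4 + (-2 - 1*(-3))*(-4) = 4 + (-2 + 3)*(-4) = 4 + 1*(-4) = 4 - 4 = 0)
((d - 1*2)*(-27))*(23/(5²) - 7/(-18)) = ((0 - 1*2)*(-27))*(23/(5²) - 7/(-18)) = ((0 - 2)*(-27))*(23/25 - 7*(-1/18)) = (-2*(-27))*(23*(1/25) + 7/18) = 54*(23/25 + 7/18) = 54*(589/450) = 1767/25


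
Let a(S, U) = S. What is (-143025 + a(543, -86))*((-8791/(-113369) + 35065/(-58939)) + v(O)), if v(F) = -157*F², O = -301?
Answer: 13542216135330333208086/6681855491 ≈ 2.0267e+12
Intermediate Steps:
(-143025 + a(543, -86))*((-8791/(-113369) + 35065/(-58939)) + v(O)) = (-143025 + 543)*((-8791/(-113369) + 35065/(-58939)) - 157*(-301)²) = -142482*((-8791*(-1/113369) + 35065*(-1/58939)) - 157*90601) = -142482*((8791/113369 - 35065/58939) - 14224357) = -142482*(-3457151236/6681855491 - 14224357) = -142482*(-95045101383545523/6681855491) = 13542216135330333208086/6681855491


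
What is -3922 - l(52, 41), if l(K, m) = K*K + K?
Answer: -6678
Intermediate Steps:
l(K, m) = K + K² (l(K, m) = K² + K = K + K²)
-3922 - l(52, 41) = -3922 - 52*(1 + 52) = -3922 - 52*53 = -3922 - 1*2756 = -3922 - 2756 = -6678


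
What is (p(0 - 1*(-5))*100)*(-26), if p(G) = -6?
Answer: 15600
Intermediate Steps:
(p(0 - 1*(-5))*100)*(-26) = -6*100*(-26) = -600*(-26) = 15600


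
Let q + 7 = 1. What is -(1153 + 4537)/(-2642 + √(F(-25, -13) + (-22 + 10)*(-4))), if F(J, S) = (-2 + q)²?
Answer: 3758245/1745013 + 5690*√7/1745013 ≈ 2.1623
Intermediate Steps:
q = -6 (q = -7 + 1 = -6)
F(J, S) = 64 (F(J, S) = (-2 - 6)² = (-8)² = 64)
-(1153 + 4537)/(-2642 + √(F(-25, -13) + (-22 + 10)*(-4))) = -(1153 + 4537)/(-2642 + √(64 + (-22 + 10)*(-4))) = -5690/(-2642 + √(64 - 12*(-4))) = -5690/(-2642 + √(64 + 48)) = -5690/(-2642 + √112) = -5690/(-2642 + 4*√7)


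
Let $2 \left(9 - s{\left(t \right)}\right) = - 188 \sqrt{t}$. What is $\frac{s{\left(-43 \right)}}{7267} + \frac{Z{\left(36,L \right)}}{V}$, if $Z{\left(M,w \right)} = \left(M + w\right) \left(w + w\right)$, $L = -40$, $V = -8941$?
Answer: $- \frac{2244971}{64974247} + \frac{94 i \sqrt{43}}{7267} \approx -0.034552 + 0.084822 i$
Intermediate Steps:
$s{\left(t \right)} = 9 + 94 \sqrt{t}$ ($s{\left(t \right)} = 9 - \frac{\left(-188\right) \sqrt{t}}{2} = 9 + 94 \sqrt{t}$)
$Z{\left(M,w \right)} = 2 w \left(M + w\right)$ ($Z{\left(M,w \right)} = \left(M + w\right) 2 w = 2 w \left(M + w\right)$)
$\frac{s{\left(-43 \right)}}{7267} + \frac{Z{\left(36,L \right)}}{V} = \frac{9 + 94 \sqrt{-43}}{7267} + \frac{2 \left(-40\right) \left(36 - 40\right)}{-8941} = \left(9 + 94 i \sqrt{43}\right) \frac{1}{7267} + 2 \left(-40\right) \left(-4\right) \left(- \frac{1}{8941}\right) = \left(9 + 94 i \sqrt{43}\right) \frac{1}{7267} + 320 \left(- \frac{1}{8941}\right) = \left(\frac{9}{7267} + \frac{94 i \sqrt{43}}{7267}\right) - \frac{320}{8941} = - \frac{2244971}{64974247} + \frac{94 i \sqrt{43}}{7267}$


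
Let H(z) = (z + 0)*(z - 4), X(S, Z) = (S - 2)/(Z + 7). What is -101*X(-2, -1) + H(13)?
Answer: 553/3 ≈ 184.33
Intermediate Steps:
X(S, Z) = (-2 + S)/(7 + Z)
H(z) = z*(-4 + z)
-101*X(-2, -1) + H(13) = -101*(-2 - 2)/(7 - 1) + 13*(-4 + 13) = -101*(-4)/6 + 13*9 = -101*(-4)/6 + 117 = -101*(-2/3) + 117 = 202/3 + 117 = 553/3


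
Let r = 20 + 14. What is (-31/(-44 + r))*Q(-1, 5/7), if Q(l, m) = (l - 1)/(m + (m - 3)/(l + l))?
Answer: -217/65 ≈ -3.3385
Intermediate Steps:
r = 34
Q(l, m) = (-1 + l)/(m + (-3 + m)/(2*l)) (Q(l, m) = (-1 + l)/(m + (-3 + m)/((2*l))) = (-1 + l)/(m + (-3 + m)*(1/(2*l))) = (-1 + l)/(m + (-3 + m)/(2*l)))
(-31/(-44 + r))*Q(-1, 5/7) = (-31/(-44 + 34))*(2*(-1)*(-1 - 1)/(-3 + 5/7 + 2*(-1)*(5/7))) = (-31/(-10))*(2*(-1)*(-2)/(-3 + 5*(⅐) + 2*(-1)*(5*(⅐)))) = (-⅒*(-31))*(2*(-1)*(-2)/(-3 + 5/7 + 2*(-1)*(5/7))) = 31*(2*(-1)*(-2)/(-3 + 5/7 - 10/7))/10 = 31*(2*(-1)*(-2)/(-26/7))/10 = 31*(2*(-1)*(-7/26)*(-2))/10 = (31/10)*(-14/13) = -217/65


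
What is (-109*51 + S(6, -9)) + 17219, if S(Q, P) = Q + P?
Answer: 11657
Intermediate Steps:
S(Q, P) = P + Q
(-109*51 + S(6, -9)) + 17219 = (-109*51 + (-9 + 6)) + 17219 = (-5559 - 3) + 17219 = -5562 + 17219 = 11657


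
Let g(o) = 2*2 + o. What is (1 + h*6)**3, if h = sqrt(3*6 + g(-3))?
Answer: 2053 + 4122*sqrt(19) ≈ 20020.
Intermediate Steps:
g(o) = 4 + o
h = sqrt(19) (h = sqrt(3*6 + (4 - 3)) = sqrt(18 + 1) = sqrt(19) ≈ 4.3589)
(1 + h*6)**3 = (1 + sqrt(19)*6)**3 = (1 + 6*sqrt(19))**3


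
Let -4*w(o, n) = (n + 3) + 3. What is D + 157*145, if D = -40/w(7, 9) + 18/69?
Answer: 1571539/69 ≈ 22776.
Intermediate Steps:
w(o, n) = -3/2 - n/4 (w(o, n) = -((n + 3) + 3)/4 = -((3 + n) + 3)/4 = -(6 + n)/4 = -3/2 - n/4)
D = 754/69 (D = -40/(-3/2 - ¼*9) + 18/69 = -40/(-3/2 - 9/4) + 18*(1/69) = -40/(-15/4) + 6/23 = -40*(-4/15) + 6/23 = 32/3 + 6/23 = 754/69 ≈ 10.928)
D + 157*145 = 754/69 + 157*145 = 754/69 + 22765 = 1571539/69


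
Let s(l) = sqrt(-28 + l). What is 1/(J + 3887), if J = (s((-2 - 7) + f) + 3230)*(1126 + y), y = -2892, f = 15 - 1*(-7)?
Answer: I/(-5700293*I + 1766*sqrt(15)) ≈ -1.7543e-7 + 2.1049e-10*I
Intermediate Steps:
f = 22 (f = 15 + 7 = 22)
J = -5704180 - 1766*I*sqrt(15) (J = (sqrt(-28 + ((-2 - 7) + 22)) + 3230)*(1126 - 2892) = (sqrt(-28 + (-9 + 22)) + 3230)*(-1766) = (sqrt(-28 + 13) + 3230)*(-1766) = (sqrt(-15) + 3230)*(-1766) = (I*sqrt(15) + 3230)*(-1766) = (3230 + I*sqrt(15))*(-1766) = -5704180 - 1766*I*sqrt(15) ≈ -5.7042e+6 - 6839.7*I)
1/(J + 3887) = 1/((-5704180 - 1766*I*sqrt(15)) + 3887) = 1/(-5700293 - 1766*I*sqrt(15))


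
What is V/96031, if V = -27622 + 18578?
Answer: -9044/96031 ≈ -0.094178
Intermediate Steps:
V = -9044
V/96031 = -9044/96031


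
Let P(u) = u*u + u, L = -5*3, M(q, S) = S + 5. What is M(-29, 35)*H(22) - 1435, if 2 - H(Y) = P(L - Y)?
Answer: -54635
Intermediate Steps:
M(q, S) = 5 + S
L = -15
P(u) = u + u**2 (P(u) = u**2 + u = u + u**2)
H(Y) = 2 - (-15 - Y)*(-14 - Y) (H(Y) = 2 - (-15 - Y)*(1 + (-15 - Y)) = 2 - (-15 - Y)*(-14 - Y))
M(-29, 35)*H(22) - 1435 = (5 + 35)*(2 - (14 + 22)*(15 + 22)) - 1435 = 40*(2 - 1*36*37) - 1435 = 40*(2 - 1332) - 1435 = 40*(-1330) - 1435 = -53200 - 1435 = -54635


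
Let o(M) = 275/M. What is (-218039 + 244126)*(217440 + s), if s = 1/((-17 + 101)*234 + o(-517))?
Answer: 5240163362991049/923807 ≈ 5.6724e+9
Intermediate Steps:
s = 47/923807 (s = 1/((-17 + 101)*234 + 275/(-517)) = 1/(84*234 + 275*(-1/517)) = 1/(19656 - 25/47) = 1/(923807/47) = 47/923807 ≈ 5.0876e-5)
(-218039 + 244126)*(217440 + s) = (-218039 + 244126)*(217440 + 47/923807) = 26087*(200872594127/923807) = 5240163362991049/923807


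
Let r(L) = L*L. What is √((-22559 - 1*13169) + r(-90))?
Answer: 2*I*√6907 ≈ 166.22*I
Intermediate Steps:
r(L) = L²
√((-22559 - 1*13169) + r(-90)) = √((-22559 - 1*13169) + (-90)²) = √((-22559 - 13169) + 8100) = √(-35728 + 8100) = √(-27628) = 2*I*√6907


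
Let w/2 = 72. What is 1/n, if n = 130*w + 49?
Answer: 1/18769 ≈ 5.3279e-5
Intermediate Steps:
w = 144 (w = 2*72 = 144)
n = 18769 (n = 130*144 + 49 = 18720 + 49 = 18769)
1/n = 1/18769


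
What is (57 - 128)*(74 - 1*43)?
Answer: -2201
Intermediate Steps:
(57 - 128)*(74 - 1*43) = -71*(74 - 43) = -71*31 = -2201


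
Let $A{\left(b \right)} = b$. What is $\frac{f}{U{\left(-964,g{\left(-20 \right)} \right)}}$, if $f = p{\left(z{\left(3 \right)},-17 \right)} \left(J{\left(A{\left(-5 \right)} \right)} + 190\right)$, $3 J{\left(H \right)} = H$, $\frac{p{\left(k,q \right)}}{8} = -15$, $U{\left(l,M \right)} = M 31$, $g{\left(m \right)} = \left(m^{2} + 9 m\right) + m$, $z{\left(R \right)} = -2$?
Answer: $- \frac{113}{31} \approx -3.6452$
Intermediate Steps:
$g{\left(m \right)} = m^{2} + 10 m$
$U{\left(l,M \right)} = 31 M$
$p{\left(k,q \right)} = -120$ ($p{\left(k,q \right)} = 8 \left(-15\right) = -120$)
$J{\left(H \right)} = \frac{H}{3}$
$f = -22600$ ($f = - 120 \left(\frac{1}{3} \left(-5\right) + 190\right) = - 120 \left(- \frac{5}{3} + 190\right) = \left(-120\right) \frac{565}{3} = -22600$)
$\frac{f}{U{\left(-964,g{\left(-20 \right)} \right)}} = - \frac{22600}{31 \left(- 20 \left(10 - 20\right)\right)} = - \frac{22600}{31 \left(\left(-20\right) \left(-10\right)\right)} = - \frac{22600}{31 \cdot 200} = - \frac{22600}{6200} = \left(-22600\right) \frac{1}{6200} = - \frac{113}{31}$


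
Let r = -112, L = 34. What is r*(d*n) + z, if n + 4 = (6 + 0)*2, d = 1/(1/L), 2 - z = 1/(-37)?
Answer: -1127093/37 ≈ -30462.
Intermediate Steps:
z = 75/37 (z = 2 - 1/(-37) = 2 - 1*(-1/37) = 2 + 1/37 = 75/37 ≈ 2.0270)
d = 34 (d = 1/(1/34) = 34)
n = 8 (n = -4 + (6 + 0)*2 = -4 + 6*2 = -4 + 12 = 8)
r*(d*n) + z = -3808*8 + 75/37 = -112*272 + 75/37 = -30464 + 75/37 = -1127093/37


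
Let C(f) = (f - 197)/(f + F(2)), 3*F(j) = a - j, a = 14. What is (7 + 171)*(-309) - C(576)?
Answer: -31901539/580 ≈ -55003.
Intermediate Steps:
F(j) = 14/3 - j/3 (F(j) = (14 - j)/3 = 14/3 - j/3)
C(f) = (-197 + f)/(4 + f) (C(f) = (f - 197)/(f + (14/3 - ⅓*2)) = (-197 + f)/(f + (14/3 - ⅔)) = (-197 + f)/(f + 4) = (-197 + f)/(4 + f))
(7 + 171)*(-309) - C(576) = (7 + 171)*(-309) - (-197 + 576)/(4 + 576) = 178*(-309) - 379/580 = -55002 - 379/580 = -31901539/580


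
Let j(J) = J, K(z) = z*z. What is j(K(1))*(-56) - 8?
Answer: -64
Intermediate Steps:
K(z) = z²
j(K(1))*(-56) - 8 = 1²*(-56) - 8 = 1*(-56) - 8 = -56 - 8 = -64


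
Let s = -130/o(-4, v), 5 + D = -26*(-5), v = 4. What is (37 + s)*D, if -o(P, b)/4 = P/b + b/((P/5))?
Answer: 47375/12 ≈ 3947.9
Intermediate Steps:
o(P, b) = -20*b/P - 4*P/b (o(P, b) = -4*(P/b + b/((P/5))) = -4*(P/b + b*(5/P)) = -4*(P/b + 5*b/P) = -20*b/P - 4*P/b)
D = 125 (D = -5 - 26*(-5) = -5 + 130 = 125)
s = -65/12 (s = -130/(-20*4/(-4) - 4*(-4)/4) = -130/(-20*4*(-¼) - 4*(-4)*¼) = -130/(20 + 4) = -130/24 = -130*1/24 = -65/12 ≈ -5.4167)
(37 + s)*D = (37 - 65/12)*125 = (379/12)*125 = 47375/12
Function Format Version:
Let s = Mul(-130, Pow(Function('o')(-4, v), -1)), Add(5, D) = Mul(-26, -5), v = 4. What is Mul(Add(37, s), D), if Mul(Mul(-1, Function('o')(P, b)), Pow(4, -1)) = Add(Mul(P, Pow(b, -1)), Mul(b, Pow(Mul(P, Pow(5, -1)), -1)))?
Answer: Rational(47375, 12) ≈ 3947.9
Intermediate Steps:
Function('o')(P, b) = Add(Mul(-20, b, Pow(P, -1)), Mul(-4, P, Pow(b, -1))) (Function('o')(P, b) = Mul(-4, Add(Mul(P, Pow(b, -1)), Mul(b, Pow(Mul(P, Pow(5, -1)), -1)))) = Mul(-4, Add(Mul(P, Pow(b, -1)), Mul(b, Pow(Mul(P, Rational(1, 5)), -1)))) = Mul(-4, Add(Mul(P, Pow(b, -1)), Mul(b, Pow(Mul(Rational(1, 5), P), -1)))) = Mul(-4, Add(Mul(P, Pow(b, -1)), Mul(b, Mul(5, Pow(P, -1))))) = Mul(-4, Add(Mul(P, Pow(b, -1)), Mul(5, b, Pow(P, -1)))) = Add(Mul(-20, b, Pow(P, -1)), Mul(-4, P, Pow(b, -1))))
D = 125 (D = Add(-5, Mul(-26, -5)) = Add(-5, 130) = 125)
s = Rational(-65, 12) (s = Mul(-130, Pow(Add(Mul(-20, 4, Pow(-4, -1)), Mul(-4, -4, Pow(4, -1))), -1)) = Mul(-130, Pow(Add(Mul(-20, 4, Rational(-1, 4)), Mul(-4, -4, Rational(1, 4))), -1)) = Mul(-130, Pow(Add(20, 4), -1)) = Mul(-130, Pow(24, -1)) = Mul(-130, Rational(1, 24)) = Rational(-65, 12) ≈ -5.4167)
Mul(Add(37, s), D) = Mul(Add(37, Rational(-65, 12)), 125) = Mul(Rational(379, 12), 125) = Rational(47375, 12)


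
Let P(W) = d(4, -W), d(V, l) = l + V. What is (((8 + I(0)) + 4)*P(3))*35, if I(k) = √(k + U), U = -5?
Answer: 420 + 35*I*√5 ≈ 420.0 + 78.262*I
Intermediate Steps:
I(k) = √(-5 + k) (I(k) = √(k - 5) = √(-5 + k))
d(V, l) = V + l
P(W) = 4 - W
(((8 + I(0)) + 4)*P(3))*35 = (((8 + √(-5 + 0)) + 4)*(4 - 1*3))*35 = (((8 + √(-5)) + 4)*(4 - 3))*35 = (((8 + I*√5) + 4)*1)*35 = ((12 + I*√5)*1)*35 = (12 + I*√5)*35 = 420 + 35*I*√5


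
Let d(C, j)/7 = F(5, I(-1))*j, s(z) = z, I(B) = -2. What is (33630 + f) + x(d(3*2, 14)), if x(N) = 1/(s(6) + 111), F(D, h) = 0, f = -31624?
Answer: 234703/117 ≈ 2006.0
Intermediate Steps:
d(C, j) = 0 (d(C, j) = 7*(0*j) = 7*0 = 0)
x(N) = 1/117 (x(N) = 1/(6 + 111) = 1/117)
(33630 + f) + x(d(3*2, 14)) = (33630 - 31624) + 1/117 = 2006 + 1/117 = 234703/117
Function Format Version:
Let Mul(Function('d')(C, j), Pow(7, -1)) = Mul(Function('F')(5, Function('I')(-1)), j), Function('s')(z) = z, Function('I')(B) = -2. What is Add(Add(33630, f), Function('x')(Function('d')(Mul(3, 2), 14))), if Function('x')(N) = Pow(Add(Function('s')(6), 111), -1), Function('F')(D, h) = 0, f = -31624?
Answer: Rational(234703, 117) ≈ 2006.0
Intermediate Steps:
Function('d')(C, j) = 0 (Function('d')(C, j) = Mul(7, Mul(0, j)) = Mul(7, 0) = 0)
Function('x')(N) = Rational(1, 117) (Function('x')(N) = Pow(Add(6, 111), -1) = Pow(117, -1) = Rational(1, 117))
Add(Add(33630, f), Function('x')(Function('d')(Mul(3, 2), 14))) = Add(Add(33630, -31624), Rational(1, 117)) = Add(2006, Rational(1, 117)) = Rational(234703, 117)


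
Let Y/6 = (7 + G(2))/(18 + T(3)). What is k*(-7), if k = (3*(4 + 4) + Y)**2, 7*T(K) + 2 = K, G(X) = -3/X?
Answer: -75262887/16129 ≈ -4666.3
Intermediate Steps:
T(K) = -2/7 + K/7
Y = 231/127 (Y = 6*((7 - 3/2)/(18 + (-2/7 + (1/7)*3))) = 6*((7 - 3*1/2)/(18 + (-2/7 + 3/7))) = 6*((7 - 3/2)/(18 + 1/7)) = 6*(11/(2*(127/7))) = 6*((11/2)*(7/127)) = 6*(77/254) = 231/127 ≈ 1.8189)
k = 10751841/16129 (k = (3*(4 + 4) + 231/127)**2 = (3*8 + 231/127)**2 = (24 + 231/127)**2 = (3279/127)**2 = 10751841/16129 ≈ 666.62)
k*(-7) = (10751841/16129)*(-7) = -75262887/16129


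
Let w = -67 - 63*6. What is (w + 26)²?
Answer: 175561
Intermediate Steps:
w = -445 (w = -67 - 1*378 = -67 - 378 = -445)
(w + 26)² = (-445 + 26)² = (-419)² = 175561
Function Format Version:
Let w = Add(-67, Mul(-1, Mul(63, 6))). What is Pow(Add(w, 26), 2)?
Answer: 175561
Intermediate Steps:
w = -445 (w = Add(-67, Mul(-1, 378)) = Add(-67, -378) = -445)
Pow(Add(w, 26), 2) = Pow(Add(-445, 26), 2) = Pow(-419, 2) = 175561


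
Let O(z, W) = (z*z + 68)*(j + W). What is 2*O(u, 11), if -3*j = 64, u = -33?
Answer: -71734/3 ≈ -23911.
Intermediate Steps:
j = -64/3 (j = -1/3*64 = -64/3 ≈ -21.333)
O(z, W) = (68 + z**2)*(-64/3 + W) (O(z, W) = (z*z + 68)*(-64/3 + W) = (z**2 + 68)*(-64/3 + W) = (68 + z**2)*(-64/3 + W))
2*O(u, 11) = 2*(-4352/3 + 68*11 - 64/3*(-33)**2 + 11*(-33)**2) = 2*(-4352/3 + 748 - 64/3*1089 + 11*1089) = 2*(-4352/3 + 748 - 23232 + 11979) = 2*(-35867/3) = -71734/3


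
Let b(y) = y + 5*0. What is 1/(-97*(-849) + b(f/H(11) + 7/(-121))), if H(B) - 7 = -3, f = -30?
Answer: 242/19927597 ≈ 1.2144e-5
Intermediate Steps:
H(B) = 4 (H(B) = 7 - 3 = 4)
b(y) = y (b(y) = y + 0 = y)
1/(-97*(-849) + b(f/H(11) + 7/(-121))) = 1/(-97*(-849) + (-30/4 + 7/(-121))) = 1/(82353 + (-30*¼ + 7*(-1/121))) = 1/(82353 + (-15/2 - 7/121)) = 1/(82353 - 1829/242) = 1/(19927597/242) = 242/19927597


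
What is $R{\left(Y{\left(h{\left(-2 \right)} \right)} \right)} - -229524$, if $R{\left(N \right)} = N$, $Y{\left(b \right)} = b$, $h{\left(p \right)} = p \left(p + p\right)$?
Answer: $229532$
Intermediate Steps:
$h{\left(p \right)} = 2 p^{2}$ ($h{\left(p \right)} = p 2 p = 2 p^{2}$)
$R{\left(Y{\left(h{\left(-2 \right)} \right)} \right)} - -229524 = 2 \left(-2\right)^{2} - -229524 = 2 \cdot 4 + 229524 = 8 + 229524 = 229532$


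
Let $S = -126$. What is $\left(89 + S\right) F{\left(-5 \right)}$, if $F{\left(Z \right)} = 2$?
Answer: $-74$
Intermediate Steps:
$\left(89 + S\right) F{\left(-5 \right)} = \left(89 - 126\right) 2 = \left(-37\right) 2 = -74$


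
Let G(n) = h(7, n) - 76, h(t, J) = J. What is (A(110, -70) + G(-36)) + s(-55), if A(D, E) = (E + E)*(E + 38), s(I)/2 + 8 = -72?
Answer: 4208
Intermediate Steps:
s(I) = -160 (s(I) = -16 + 2*(-72) = -16 - 144 = -160)
A(D, E) = 2*E*(38 + E) (A(D, E) = (2*E)*(38 + E) = 2*E*(38 + E))
G(n) = -76 + n (G(n) = n - 76 = -76 + n)
(A(110, -70) + G(-36)) + s(-55) = (2*(-70)*(38 - 70) + (-76 - 36)) - 160 = (2*(-70)*(-32) - 112) - 160 = (4480 - 112) - 160 = 4368 - 160 = 4208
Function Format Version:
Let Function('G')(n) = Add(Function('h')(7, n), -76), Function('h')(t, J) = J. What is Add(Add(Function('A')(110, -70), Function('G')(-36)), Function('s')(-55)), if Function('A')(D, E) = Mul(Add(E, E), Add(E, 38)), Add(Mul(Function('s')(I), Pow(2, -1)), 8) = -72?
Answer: 4208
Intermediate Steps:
Function('s')(I) = -160 (Function('s')(I) = Add(-16, Mul(2, -72)) = Add(-16, -144) = -160)
Function('A')(D, E) = Mul(2, E, Add(38, E)) (Function('A')(D, E) = Mul(Mul(2, E), Add(38, E)) = Mul(2, E, Add(38, E)))
Function('G')(n) = Add(-76, n) (Function('G')(n) = Add(n, -76) = Add(-76, n))
Add(Add(Function('A')(110, -70), Function('G')(-36)), Function('s')(-55)) = Add(Add(Mul(2, -70, Add(38, -70)), Add(-76, -36)), -160) = Add(Add(Mul(2, -70, -32), -112), -160) = Add(Add(4480, -112), -160) = Add(4368, -160) = 4208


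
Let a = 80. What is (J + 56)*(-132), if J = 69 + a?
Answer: -27060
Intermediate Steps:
J = 149 (J = 69 + 80 = 149)
(J + 56)*(-132) = (149 + 56)*(-132) = 205*(-132) = -27060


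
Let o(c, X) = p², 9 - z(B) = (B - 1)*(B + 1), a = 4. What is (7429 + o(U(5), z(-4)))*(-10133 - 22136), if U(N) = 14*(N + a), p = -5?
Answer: -240533126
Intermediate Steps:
U(N) = 56 + 14*N (U(N) = 14*(N + 4) = 14*(4 + N) = 56 + 14*N)
z(B) = 9 - (1 + B)*(-1 + B) (z(B) = 9 - (B - 1)*(B + 1) = 9 - (-1 + B)*(1 + B) = 9 - (1 + B)*(-1 + B))
o(c, X) = 25 (o(c, X) = (-5)² = 25)
(7429 + o(U(5), z(-4)))*(-10133 - 22136) = (7429 + 25)*(-10133 - 22136) = 7454*(-32269) = -240533126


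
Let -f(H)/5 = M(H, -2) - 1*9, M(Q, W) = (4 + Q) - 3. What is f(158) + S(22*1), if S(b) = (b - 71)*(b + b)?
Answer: -2906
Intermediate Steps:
M(Q, W) = 1 + Q
f(H) = 40 - 5*H (f(H) = -5*((1 + H) - 1*9) = -5*((1 + H) - 9) = -5*(-8 + H) = 40 - 5*H)
S(b) = 2*b*(-71 + b) (S(b) = (-71 + b)*(2*b) = 2*b*(-71 + b))
f(158) + S(22*1) = (40 - 5*158) + 2*(22*1)*(-71 + 22*1) = (40 - 790) + 2*22*(-71 + 22) = -750 + 2*22*(-49) = -750 - 2156 = -2906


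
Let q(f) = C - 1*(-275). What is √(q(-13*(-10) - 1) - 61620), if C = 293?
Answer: 2*I*√15263 ≈ 247.09*I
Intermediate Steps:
q(f) = 568 (q(f) = 293 - 1*(-275) = 293 + 275 = 568)
√(q(-13*(-10) - 1) - 61620) = √(568 - 61620) = √(-61052) = 2*I*√15263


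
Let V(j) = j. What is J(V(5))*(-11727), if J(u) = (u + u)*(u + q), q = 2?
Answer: -820890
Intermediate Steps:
J(u) = 2*u*(2 + u) (J(u) = (u + u)*(u + 2) = (2*u)*(2 + u) = 2*u*(2 + u))
J(V(5))*(-11727) = (2*5*(2 + 5))*(-11727) = (2*5*7)*(-11727) = 70*(-11727) = -820890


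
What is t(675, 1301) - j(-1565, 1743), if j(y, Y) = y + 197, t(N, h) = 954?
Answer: 2322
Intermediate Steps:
j(y, Y) = 197 + y
t(675, 1301) - j(-1565, 1743) = 954 - (197 - 1565) = 954 - 1*(-1368) = 954 + 1368 = 2322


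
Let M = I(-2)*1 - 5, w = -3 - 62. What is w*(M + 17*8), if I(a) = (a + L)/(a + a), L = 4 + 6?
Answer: -8385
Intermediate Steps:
L = 10
I(a) = (10 + a)/(2*a) (I(a) = (a + 10)/(a + a) = (10 + a)/((2*a)) = (10 + a)*(1/(2*a)) = (10 + a)/(2*a))
w = -65
M = -7 (M = ((1/2)*(10 - 2)/(-2))*1 - 5 = ((1/2)*(-1/2)*8)*1 - 5 = -2*1 - 5 = -2 - 5 = -7)
w*(M + 17*8) = -65*(-7 + 17*8) = -65*(-7 + 136) = -65*129 = -8385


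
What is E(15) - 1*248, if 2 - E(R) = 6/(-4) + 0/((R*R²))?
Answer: -489/2 ≈ -244.50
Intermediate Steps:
E(R) = 7/2 (E(R) = 2 - (6/(-4) + 0/((R*R²))) = 2 - (6*(-¼) + 0/(R³)) = 2 - (-3/2 + 0/R³) = 2 - (-3/2 + 0) = 2 - 1*(-3/2) = 2 + 3/2 = 7/2)
E(15) - 1*248 = 7/2 - 1*248 = 7/2 - 248 = -489/2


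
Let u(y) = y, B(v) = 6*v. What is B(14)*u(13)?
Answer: 1092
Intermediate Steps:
B(14)*u(13) = (6*14)*13 = 84*13 = 1092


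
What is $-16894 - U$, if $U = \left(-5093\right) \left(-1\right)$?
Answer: $-21987$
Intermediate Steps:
$U = 5093$
$-16894 - U = -16894 - 5093 = -21987$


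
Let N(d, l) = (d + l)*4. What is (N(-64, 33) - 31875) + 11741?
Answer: -20258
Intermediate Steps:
N(d, l) = 4*d + 4*l
(N(-64, 33) - 31875) + 11741 = ((4*(-64) + 4*33) - 31875) + 11741 = ((-256 + 132) - 31875) + 11741 = (-124 - 31875) + 11741 = -31999 + 11741 = -20258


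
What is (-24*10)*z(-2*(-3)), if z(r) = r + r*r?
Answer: -10080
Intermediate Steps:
z(r) = r + r²
(-24*10)*z(-2*(-3)) = (-24*10)*((-2*(-3))*(1 - 2*(-3))) = -1440*(1 + 6) = -1440*7 = -240*42 = -10080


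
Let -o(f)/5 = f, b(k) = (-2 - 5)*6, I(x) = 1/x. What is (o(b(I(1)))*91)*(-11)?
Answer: -210210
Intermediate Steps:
b(k) = -42 (b(k) = -7*6 = -42)
o(f) = -5*f
(o(b(I(1)))*91)*(-11) = (-5*(-42)*91)*(-11) = (210*91)*(-11) = 19110*(-11) = -210210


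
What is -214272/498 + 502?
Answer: 5954/83 ≈ 71.735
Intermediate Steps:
-214272/498 + 502 = -432*248/249 + 502 = -35712/83 + 502 = 5954/83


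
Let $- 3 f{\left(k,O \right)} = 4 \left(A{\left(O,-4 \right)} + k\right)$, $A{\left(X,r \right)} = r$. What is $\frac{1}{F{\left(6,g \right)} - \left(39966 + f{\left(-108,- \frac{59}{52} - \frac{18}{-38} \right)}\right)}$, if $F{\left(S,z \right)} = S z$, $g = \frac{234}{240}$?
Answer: $- \frac{60}{2406569} \approx -2.4932 \cdot 10^{-5}$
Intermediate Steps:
$g = \frac{39}{40}$ ($g = 234 \cdot \frac{1}{240} = \frac{39}{40} \approx 0.975$)
$f{\left(k,O \right)} = \frac{16}{3} - \frac{4 k}{3}$ ($f{\left(k,O \right)} = - \frac{4 \left(-4 + k\right)}{3} = - \frac{-16 + 4 k}{3} = \frac{16}{3} - \frac{4 k}{3}$)
$\frac{1}{F{\left(6,g \right)} - \left(39966 + f{\left(-108,- \frac{59}{52} - \frac{18}{-38} \right)}\right)} = \frac{1}{6 \cdot \frac{39}{40} - \left(\frac{119914}{3} + 144\right)} = \frac{1}{\frac{117}{20} - \frac{120346}{3}} = \frac{1}{- \frac{2406569}{60}} = - \frac{60}{2406569}$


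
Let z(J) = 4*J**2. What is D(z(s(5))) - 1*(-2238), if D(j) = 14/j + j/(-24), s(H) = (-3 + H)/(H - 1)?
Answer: 54047/24 ≈ 2252.0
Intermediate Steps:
s(H) = (-3 + H)/(-1 + H)
D(j) = 14/j - j/24 (D(j) = 14/j + j*(-1/24) = 14/j - j/24)
D(z(s(5))) - 1*(-2238) = (14/((4*((-3 + 5)/(-1 + 5))**2)) - ((-3 + 5)/(-1 + 5))**2/6) - 1*(-2238) = (14/((4*(2/4)**2)) - (2/4)**2/6) + 2238 = (14/((4*((1/4)*2)**2)) - ((1/4)*2)**2/6) + 2238 = (14/((4*(1/2)**2)) - (1/2)**2/6) + 2238 = (14/((4*(1/4))) - 1/(6*4)) + 2238 = (14/1 - 1/24*1) + 2238 = (14*1 - 1/24) + 2238 = (14 - 1/24) + 2238 = 335/24 + 2238 = 54047/24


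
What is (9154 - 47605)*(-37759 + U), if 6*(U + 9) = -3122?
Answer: 1472224705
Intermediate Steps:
U = -1588/3 (U = -9 + (⅙)*(-3122) = -9 - 1561/3 = -1588/3 ≈ -529.33)
(9154 - 47605)*(-37759 + U) = (9154 - 47605)*(-37759 - 1588/3) = -38451*(-114865/3) = 1472224705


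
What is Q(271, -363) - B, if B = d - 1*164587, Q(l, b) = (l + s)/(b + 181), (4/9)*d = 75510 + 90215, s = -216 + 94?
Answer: -75819405/364 ≈ -2.0830e+5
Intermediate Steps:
s = -122
d = 1491525/4 (d = 9*(75510 + 90215)/4 = (9/4)*165725 = 1491525/4 ≈ 3.7288e+5)
Q(l, b) = (-122 + l)/(181 + b) (Q(l, b) = (l - 122)/(b + 181) = (-122 + l)/(181 + b))
B = 833177/4 (B = 1491525/4 - 1*164587 = 1491525/4 - 164587 = 833177/4 ≈ 2.0829e+5)
Q(271, -363) - B = (-122 + 271)/(181 - 363) - 1*833177/4 = 149/(-182) - 833177/4 = -1/182*149 - 833177/4 = -149/182 - 833177/4 = -75819405/364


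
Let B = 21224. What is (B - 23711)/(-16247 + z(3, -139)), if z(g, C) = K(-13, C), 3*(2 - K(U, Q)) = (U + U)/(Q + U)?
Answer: 567036/3703873 ≈ 0.15309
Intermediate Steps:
K(U, Q) = 2 - 2*U/(3*(Q + U)) (K(U, Q) = 2 - (U + U)/(3*(Q + U)) = 2 - 2*U/(3*(Q + U)))
z(g, C) = (-52/3 + 2*C)/(-13 + C) (z(g, C) = (2*C + (4/3)*(-13))/(C - 13) = (2*C - 52/3)/(-13 + C) = (-52/3 + 2*C)/(-13 + C))
(B - 23711)/(-16247 + z(3, -139)) = (21224 - 23711)/(-16247 + 2*(-26 + 3*(-139))/(3*(-13 - 139))) = -2487/(-16247 + (⅔)*(-26 - 417)/(-152)) = -2487/(-16247 + (⅔)*(-1/152)*(-443)) = -2487/(-16247 + 443/228) = -2487/(-3703873/228) = -2487*(-228/3703873) = 567036/3703873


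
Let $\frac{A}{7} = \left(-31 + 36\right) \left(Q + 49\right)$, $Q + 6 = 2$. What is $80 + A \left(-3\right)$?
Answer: $-4645$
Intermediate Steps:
$Q = -4$ ($Q = -6 + 2 = -4$)
$A = 1575$ ($A = 7 \left(-31 + 36\right) \left(-4 + 49\right) = 7 \cdot 5 \cdot 45 = 7 \cdot 225 = 1575$)
$80 + A \left(-3\right) = 80 + 1575 \left(-3\right) = 80 - 4725 = -4645$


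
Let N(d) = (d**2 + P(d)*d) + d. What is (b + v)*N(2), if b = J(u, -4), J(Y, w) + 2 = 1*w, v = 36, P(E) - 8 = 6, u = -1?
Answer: 1020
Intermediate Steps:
P(E) = 14 (P(E) = 8 + 6 = 14)
N(d) = d**2 + 15*d (N(d) = (d**2 + 14*d) + d = d**2 + 15*d)
J(Y, w) = -2 + w (J(Y, w) = -2 + 1*w = -2 + w)
b = -6 (b = -2 - 4 = -6)
(b + v)*N(2) = (-6 + 36)*(2*(15 + 2)) = 30*(2*17) = 30*34 = 1020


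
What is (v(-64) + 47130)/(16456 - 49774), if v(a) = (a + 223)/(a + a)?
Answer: -2010827/1421568 ≈ -1.4145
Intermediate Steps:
v(a) = (223 + a)/(2*a) (v(a) = (223 + a)/((2*a)) = (223 + a)*(1/(2*a)) = (223 + a)/(2*a))
(v(-64) + 47130)/(16456 - 49774) = ((½)*(223 - 64)/(-64) + 47130)/(16456 - 49774) = ((½)*(-1/64)*159 + 47130)/(-33318) = (-159/128 + 47130)*(-1/33318) = (6032481/128)*(-1/33318) = -2010827/1421568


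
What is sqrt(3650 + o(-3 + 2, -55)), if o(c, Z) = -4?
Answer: sqrt(3646) ≈ 60.382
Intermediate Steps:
sqrt(3650 + o(-3 + 2, -55)) = sqrt(3650 - 4) = sqrt(3646)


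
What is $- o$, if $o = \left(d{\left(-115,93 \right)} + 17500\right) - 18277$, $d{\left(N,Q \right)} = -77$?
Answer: $854$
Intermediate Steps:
$o = -854$ ($o = \left(-77 + 17500\right) - 18277 = 17423 - 18277 = -854$)
$- o = \left(-1\right) \left(-854\right) = 854$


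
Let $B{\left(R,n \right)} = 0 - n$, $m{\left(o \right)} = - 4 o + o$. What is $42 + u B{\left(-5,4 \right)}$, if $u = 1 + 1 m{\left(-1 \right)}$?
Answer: $26$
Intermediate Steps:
$m{\left(o \right)} = - 3 o$
$B{\left(R,n \right)} = - n$
$u = 4$ ($u = 1 + 1 \left(\left(-3\right) \left(-1\right)\right) = 1 + 1 \cdot 3 = 1 + 3 = 4$)
$42 + u B{\left(-5,4 \right)} = 42 + 4 \left(\left(-1\right) 4\right) = 42 + 4 \left(-4\right) = 42 - 16 = 26$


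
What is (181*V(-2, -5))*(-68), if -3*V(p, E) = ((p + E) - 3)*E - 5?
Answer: 184620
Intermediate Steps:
V(p, E) = 5/3 - E*(-3 + E + p)/3 (V(p, E) = -(((p + E) - 3)*E - 5)/3 = -(((E + p) - 3)*E - 5)/3 = -((-3 + E + p)*E - 5)/3 = -(E*(-3 + E + p) - 5)/3 = -(-5 + E*(-3 + E + p))/3 = 5/3 - E*(-3 + E + p)/3)
(181*V(-2, -5))*(-68) = (181*(5/3 - 5 - ⅓*(-5)² - ⅓*(-5)*(-2)))*(-68) = (181*(5/3 - 5 - ⅓*25 - 10/3))*(-68) = (181*(5/3 - 5 - 25/3 - 10/3))*(-68) = (181*(-15))*(-68) = -2715*(-68) = 184620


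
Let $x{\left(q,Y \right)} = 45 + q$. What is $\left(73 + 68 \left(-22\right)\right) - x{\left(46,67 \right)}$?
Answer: $-1514$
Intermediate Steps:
$\left(73 + 68 \left(-22\right)\right) - x{\left(46,67 \right)} = \left(73 + 68 \left(-22\right)\right) - \left(45 + 46\right) = \left(73 - 1496\right) - 91 = -1423 - 91 = -1514$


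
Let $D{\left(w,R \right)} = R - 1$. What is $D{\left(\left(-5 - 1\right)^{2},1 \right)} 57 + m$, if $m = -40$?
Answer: $-40$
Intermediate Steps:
$D{\left(w,R \right)} = -1 + R$ ($D{\left(w,R \right)} = R - 1 = -1 + R$)
$D{\left(\left(-5 - 1\right)^{2},1 \right)} 57 + m = \left(-1 + 1\right) 57 - 40 = 0 \cdot 57 - 40 = 0 - 40 = -40$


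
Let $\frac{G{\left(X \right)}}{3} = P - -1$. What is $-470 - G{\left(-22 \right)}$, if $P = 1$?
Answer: $-476$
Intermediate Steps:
$G{\left(X \right)} = 6$ ($G{\left(X \right)} = 3 \left(1 - -1\right) = 3 \left(1 + 1\right) = 3 \cdot 2 = 6$)
$-470 - G{\left(-22 \right)} = -470 - 6 = -476$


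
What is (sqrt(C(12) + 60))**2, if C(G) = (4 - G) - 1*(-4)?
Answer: 56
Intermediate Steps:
C(G) = 8 - G (C(G) = (4 - G) + 4 = 8 - G)
(sqrt(C(12) + 60))**2 = (sqrt((8 - 1*12) + 60))**2 = (sqrt((8 - 12) + 60))**2 = (sqrt(-4 + 60))**2 = (sqrt(56))**2 = (2*sqrt(14))**2 = 56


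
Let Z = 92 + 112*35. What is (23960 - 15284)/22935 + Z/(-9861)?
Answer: -2153728/75387345 ≈ -0.028569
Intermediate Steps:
Z = 4012 (Z = 92 + 3920 = 4012)
(23960 - 15284)/22935 + Z/(-9861) = (23960 - 15284)/22935 + 4012/(-9861) = 8676*(1/22935) + 4012*(-1/9861) = 2892/7645 - 4012/9861 = -2153728/75387345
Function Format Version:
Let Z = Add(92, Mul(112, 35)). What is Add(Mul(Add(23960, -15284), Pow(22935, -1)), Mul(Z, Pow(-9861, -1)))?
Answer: Rational(-2153728, 75387345) ≈ -0.028569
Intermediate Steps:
Z = 4012 (Z = Add(92, 3920) = 4012)
Add(Mul(Add(23960, -15284), Pow(22935, -1)), Mul(Z, Pow(-9861, -1))) = Add(Mul(Add(23960, -15284), Pow(22935, -1)), Mul(4012, Pow(-9861, -1))) = Add(Mul(8676, Rational(1, 22935)), Mul(4012, Rational(-1, 9861))) = Add(Rational(2892, 7645), Rational(-4012, 9861)) = Rational(-2153728, 75387345)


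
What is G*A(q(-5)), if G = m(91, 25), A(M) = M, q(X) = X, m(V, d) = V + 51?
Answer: -710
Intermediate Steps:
m(V, d) = 51 + V
G = 142 (G = 51 + 91 = 142)
G*A(q(-5)) = 142*(-5) = -710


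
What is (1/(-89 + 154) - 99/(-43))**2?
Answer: 41964484/7812025 ≈ 5.3718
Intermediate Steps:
(1/(-89 + 154) - 99/(-43))**2 = (1/65 - 99*(-1/43))**2 = (1/65 + 99/43)**2 = (6478/2795)**2 = 41964484/7812025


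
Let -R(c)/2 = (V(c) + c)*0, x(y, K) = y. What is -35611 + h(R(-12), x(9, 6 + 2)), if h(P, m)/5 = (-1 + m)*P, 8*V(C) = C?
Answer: -35611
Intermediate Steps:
V(C) = C/8
R(c) = 0 (R(c) = -2*(c/8 + c)*0 = -2*9*c/8*0 = -2*0 = 0)
h(P, m) = 5*P*(-1 + m) (h(P, m) = 5*((-1 + m)*P) = 5*(P*(-1 + m)) = 5*P*(-1 + m))
-35611 + h(R(-12), x(9, 6 + 2)) = -35611 + 5*0*(-1 + 9) = -35611 + 5*0*8 = -35611 + 0 = -35611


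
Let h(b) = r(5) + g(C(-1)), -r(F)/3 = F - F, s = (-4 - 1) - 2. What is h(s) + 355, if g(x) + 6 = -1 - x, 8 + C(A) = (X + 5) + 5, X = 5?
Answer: 341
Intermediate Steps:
C(A) = 7 (C(A) = -8 + ((5 + 5) + 5) = -8 + (10 + 5) = -8 + 15 = 7)
g(x) = -7 - x (g(x) = -6 + (-1 - x) = -7 - x)
s = -7 (s = -5 - 2 = -7)
r(F) = 0 (r(F) = -3*(F - F) = -3*0 = 0)
h(b) = -14 (h(b) = 0 + (-7 - 1*7) = 0 + (-7 - 7) = 0 - 14 = -14)
h(s) + 355 = -14 + 355 = 341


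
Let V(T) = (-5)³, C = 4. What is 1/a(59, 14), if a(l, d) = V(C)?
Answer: -1/125 ≈ -0.0080000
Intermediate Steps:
V(T) = -125
a(l, d) = -125
1/a(59, 14) = 1/(-125) = -1/125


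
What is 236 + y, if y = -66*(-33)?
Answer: 2414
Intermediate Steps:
y = 2178
236 + y = 236 + 2178 = 2414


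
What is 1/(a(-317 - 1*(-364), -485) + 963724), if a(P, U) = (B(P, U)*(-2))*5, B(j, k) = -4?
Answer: 1/963764 ≈ 1.0376e-6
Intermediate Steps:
a(P, U) = 40 (a(P, U) = -4*(-2)*5 = 8*5 = 40)
1/(a(-317 - 1*(-364), -485) + 963724) = 1/(40 + 963724) = 1/963764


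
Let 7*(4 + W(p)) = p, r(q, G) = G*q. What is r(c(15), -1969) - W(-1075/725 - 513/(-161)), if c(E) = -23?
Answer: 1480237799/32683 ≈ 45291.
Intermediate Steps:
W(p) = -4 + p/7
r(c(15), -1969) - W(-1075/725 - 513/(-161)) = -1969*(-23) - (-4 + (-1075/725 - 513/(-161))/7) = 45287 - (-4 + (-1075*1/725 - 513*(-1/161))/7) = 45287 - (-4 + (-43/29 + 513/161)/7) = 45287 - (-4 + (⅐)*(7954/4669)) = 45287 - (-4 + 7954/32683) = 45287 - 1*(-122778/32683) = 45287 + 122778/32683 = 1480237799/32683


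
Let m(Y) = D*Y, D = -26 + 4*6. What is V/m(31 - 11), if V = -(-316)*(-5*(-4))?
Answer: -158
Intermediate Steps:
D = -2 (D = -26 + 24 = -2)
V = 6320 (V = -(-316)*20 = -1*(-6320) = 6320)
m(Y) = -2*Y
V/m(31 - 11) = 6320/((-2*(31 - 11))) = 6320/((-2*20)) = 6320/(-40) = 6320*(-1/40) = -158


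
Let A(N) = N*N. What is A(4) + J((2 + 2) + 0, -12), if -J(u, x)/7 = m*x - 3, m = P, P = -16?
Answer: -1307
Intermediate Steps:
m = -16
J(u, x) = 21 + 112*x (J(u, x) = -7*(-16*x - 3) = -7*(-3 - 16*x) = 21 + 112*x)
A(N) = N²
A(4) + J((2 + 2) + 0, -12) = 4² + (21 + 112*(-12)) = 16 + (21 - 1344) = 16 - 1323 = -1307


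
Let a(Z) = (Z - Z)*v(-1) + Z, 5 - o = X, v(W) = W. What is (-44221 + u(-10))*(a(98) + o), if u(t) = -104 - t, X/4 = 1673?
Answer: 291991535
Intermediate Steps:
X = 6692 (X = 4*1673 = 6692)
o = -6687 (o = 5 - 1*6692 = 5 - 6692 = -6687)
a(Z) = Z (a(Z) = (Z - Z)*(-1) + Z = 0*(-1) + Z = 0 + Z = Z)
(-44221 + u(-10))*(a(98) + o) = (-44221 + (-104 - 1*(-10)))*(98 - 6687) = (-44221 + (-104 + 10))*(-6589) = (-44221 - 94)*(-6589) = -44315*(-6589) = 291991535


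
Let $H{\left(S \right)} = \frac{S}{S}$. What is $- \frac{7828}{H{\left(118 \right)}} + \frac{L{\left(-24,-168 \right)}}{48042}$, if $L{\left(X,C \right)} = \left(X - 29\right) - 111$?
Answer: $- \frac{188036470}{24021} \approx -7828.0$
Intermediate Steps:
$L{\left(X,C \right)} = -140 + X$ ($L{\left(X,C \right)} = \left(-29 + X\right) - 111 = -140 + X$)
$H{\left(S \right)} = 1$
$- \frac{7828}{H{\left(118 \right)}} + \frac{L{\left(-24,-168 \right)}}{48042} = - \frac{7828}{1} + \frac{-140 - 24}{48042} = \left(-7828\right) 1 - \frac{82}{24021} = -7828 - \frac{82}{24021} = - \frac{188036470}{24021}$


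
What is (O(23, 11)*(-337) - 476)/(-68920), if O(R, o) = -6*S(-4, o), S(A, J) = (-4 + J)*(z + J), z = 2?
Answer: -91763/34460 ≈ -2.6629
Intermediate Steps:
S(A, J) = (-4 + J)*(2 + J)
O(R, o) = 48 - 6*o² + 12*o (O(R, o) = -6*(-8 + o² - 2*o) = 48 - 6*o² + 12*o)
(O(23, 11)*(-337) - 476)/(-68920) = ((48 - 6*11² + 12*11)*(-337) - 476)/(-68920) = ((48 - 6*121 + 132)*(-337) - 476)*(-1/68920) = ((48 - 726 + 132)*(-337) - 476)*(-1/68920) = (-546*(-337) - 476)*(-1/68920) = (184002 - 476)*(-1/68920) = 183526*(-1/68920) = -91763/34460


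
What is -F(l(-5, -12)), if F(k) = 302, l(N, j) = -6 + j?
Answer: -302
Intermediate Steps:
-F(l(-5, -12)) = -1*302 = -302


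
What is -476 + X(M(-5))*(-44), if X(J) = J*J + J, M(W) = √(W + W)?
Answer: -36 - 44*I*√10 ≈ -36.0 - 139.14*I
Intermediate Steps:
M(W) = √2*√W (M(W) = √(2*W) = √2*√W)
X(J) = J + J² (X(J) = J² + J = J + J²)
-476 + X(M(-5))*(-44) = -476 + ((√2*√(-5))*(1 + √2*√(-5)))*(-44) = -476 + ((√2*(I*√5))*(1 + √2*(I*√5)))*(-44) = -476 + ((I*√10)*(1 + I*√10))*(-44) = -476 + (I*√10*(1 + I*√10))*(-44) = -476 - 44*I*√10*(1 + I*√10)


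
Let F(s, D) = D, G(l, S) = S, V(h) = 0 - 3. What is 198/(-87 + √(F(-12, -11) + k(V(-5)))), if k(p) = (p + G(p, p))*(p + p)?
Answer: -99/41 ≈ -2.4146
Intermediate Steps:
V(h) = -3
k(p) = 4*p² (k(p) = (p + p)*(p + p) = (2*p)*(2*p) = 4*p²)
198/(-87 + √(F(-12, -11) + k(V(-5)))) = 198/(-87 + √(-11 + 4*(-3)²)) = 198/(-87 + √(-11 + 4*9)) = 198/(-87 + √(-11 + 36)) = 198/(-87 + √25) = 198/(-87 + 5) = 198/(-82) = -1/82*198 = -99/41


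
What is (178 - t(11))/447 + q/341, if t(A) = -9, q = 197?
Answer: 151826/152427 ≈ 0.99606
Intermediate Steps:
(178 - t(11))/447 + q/341 = (178 - 1*(-9))/447 + 197/341 = (178 + 9)*(1/447) + 197*(1/341) = 187*(1/447) + 197/341 = 187/447 + 197/341 = 151826/152427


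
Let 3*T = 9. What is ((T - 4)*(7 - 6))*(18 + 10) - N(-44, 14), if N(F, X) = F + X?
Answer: 2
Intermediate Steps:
T = 3 (T = (⅓)*9 = 3)
((T - 4)*(7 - 6))*(18 + 10) - N(-44, 14) = ((3 - 4)*(7 - 6))*(18 + 10) - (-44 + 14) = -1*1*28 - 1*(-30) = -1*28 + 30 = -28 + 30 = 2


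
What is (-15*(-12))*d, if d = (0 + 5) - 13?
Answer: -1440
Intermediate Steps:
d = -8 (d = 5 - 13 = -8)
(-15*(-12))*d = -15*(-12)*(-8) = 180*(-8) = -1440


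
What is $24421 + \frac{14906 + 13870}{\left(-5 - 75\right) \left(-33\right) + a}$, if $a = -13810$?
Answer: $\frac{136376897}{5585} \approx 24418.0$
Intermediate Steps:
$24421 + \frac{14906 + 13870}{\left(-5 - 75\right) \left(-33\right) + a} = 24421 + \frac{14906 + 13870}{\left(-5 - 75\right) \left(-33\right) - 13810} = 24421 + \frac{28776}{\left(-80\right) \left(-33\right) - 13810} = 24421 + \frac{28776}{2640 - 13810} = 24421 + \frac{28776}{-11170} = 24421 + 28776 \left(- \frac{1}{11170}\right) = 24421 - \frac{14388}{5585} = \frac{136376897}{5585}$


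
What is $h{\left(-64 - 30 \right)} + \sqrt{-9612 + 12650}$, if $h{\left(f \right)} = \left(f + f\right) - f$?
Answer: $-94 + 7 \sqrt{62} \approx -38.882$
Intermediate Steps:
$h{\left(f \right)} = f$ ($h{\left(f \right)} = 2 f - f = f$)
$h{\left(-64 - 30 \right)} + \sqrt{-9612 + 12650} = \left(-64 - 30\right) + \sqrt{-9612 + 12650} = \left(-64 - 30\right) + \sqrt{3038} = -94 + 7 \sqrt{62}$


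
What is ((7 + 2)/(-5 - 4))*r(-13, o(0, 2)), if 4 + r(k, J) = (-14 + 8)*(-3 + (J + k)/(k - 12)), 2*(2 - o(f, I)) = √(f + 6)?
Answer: -284/25 + 3*√6/25 ≈ -11.066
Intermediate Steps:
o(f, I) = 2 - √(6 + f)/2 (o(f, I) = 2 - √(f + 6)/2 = 2 - √(6 + f)/2)
r(k, J) = 14 - 6*(J + k)/(-12 + k) (r(k, J) = -4 + (-14 + 8)*(-3 + (J + k)/(k - 12)) = -4 - 6*(-3 + (J + k)/(-12 + k)) = -4 + (18 - 6*(J + k)/(-12 + k)) = 14 - 6*(J + k)/(-12 + k))
((7 + 2)/(-5 - 4))*r(-13, o(0, 2)) = ((7 + 2)/(-5 - 4))*(2*(-84 - 3*(2 - √(6 + 0)/2) + 4*(-13))/(-12 - 13)) = (9/(-9))*(2*(-84 - 3*(2 - √6/2) - 52)/(-25)) = (9*(-⅑))*(2*(-1/25)*(-84 + (-6 + 3*√6/2) - 52)) = -2*(-1)*(-142 + 3*√6/2)/25 = -(284/25 - 3*√6/25) = -284/25 + 3*√6/25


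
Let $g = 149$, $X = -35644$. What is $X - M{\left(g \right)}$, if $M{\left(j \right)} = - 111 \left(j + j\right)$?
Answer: $-2566$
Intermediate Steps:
$M{\left(j \right)} = - 222 j$ ($M{\left(j \right)} = - 111 \cdot 2 j = - 222 j$)
$X - M{\left(g \right)} = -35644 - \left(-222\right) 149 = -35644 - -33078 = -35644 + 33078 = -2566$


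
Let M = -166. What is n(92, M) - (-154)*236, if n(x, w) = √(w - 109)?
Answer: 36344 + 5*I*√11 ≈ 36344.0 + 16.583*I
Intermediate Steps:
n(x, w) = √(-109 + w)
n(92, M) - (-154)*236 = √(-109 - 166) - (-154)*236 = √(-275) - 1*(-36344) = 5*I*√11 + 36344 = 36344 + 5*I*√11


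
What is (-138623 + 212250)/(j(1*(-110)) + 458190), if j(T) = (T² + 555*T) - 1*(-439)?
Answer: 73627/409679 ≈ 0.17972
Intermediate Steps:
j(T) = 439 + T² + 555*T (j(T) = (T² + 555*T) + 439 = 439 + T² + 555*T)
(-138623 + 212250)/(j(1*(-110)) + 458190) = (-138623 + 212250)/((439 + (1*(-110))² + 555*(1*(-110))) + 458190) = 73627/((439 + (-110)² + 555*(-110)) + 458190) = 73627/((439 + 12100 - 61050) + 458190) = 73627/(-48511 + 458190) = 73627/409679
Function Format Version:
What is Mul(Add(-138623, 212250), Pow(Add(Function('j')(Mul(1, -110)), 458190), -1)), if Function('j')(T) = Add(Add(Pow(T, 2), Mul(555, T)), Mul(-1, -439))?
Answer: Rational(73627, 409679) ≈ 0.17972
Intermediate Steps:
Function('j')(T) = Add(439, Pow(T, 2), Mul(555, T)) (Function('j')(T) = Add(Add(Pow(T, 2), Mul(555, T)), 439) = Add(439, Pow(T, 2), Mul(555, T)))
Mul(Add(-138623, 212250), Pow(Add(Function('j')(Mul(1, -110)), 458190), -1)) = Mul(Add(-138623, 212250), Pow(Add(Add(439, Pow(Mul(1, -110), 2), Mul(555, Mul(1, -110))), 458190), -1)) = Mul(73627, Pow(Add(Add(439, Pow(-110, 2), Mul(555, -110)), 458190), -1)) = Mul(73627, Pow(Add(Add(439, 12100, -61050), 458190), -1)) = Mul(73627, Pow(Add(-48511, 458190), -1)) = Mul(73627, Pow(409679, -1)) = Mul(73627, Rational(1, 409679)) = Rational(73627, 409679)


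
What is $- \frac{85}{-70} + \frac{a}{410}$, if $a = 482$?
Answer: $\frac{6859}{2870} \approx 2.3899$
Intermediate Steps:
$- \frac{85}{-70} + \frac{a}{410} = - \frac{85}{-70} + \frac{482}{410} = \left(-85\right) \left(- \frac{1}{70}\right) + 482 \cdot \frac{1}{410} = \frac{17}{14} + \frac{241}{205} = \frac{6859}{2870}$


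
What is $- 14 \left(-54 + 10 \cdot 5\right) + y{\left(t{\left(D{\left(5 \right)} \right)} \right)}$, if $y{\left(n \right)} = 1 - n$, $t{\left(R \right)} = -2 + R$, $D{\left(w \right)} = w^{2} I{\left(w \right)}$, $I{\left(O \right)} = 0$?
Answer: $59$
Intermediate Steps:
$D{\left(w \right)} = 0$ ($D{\left(w \right)} = w^{2} \cdot 0 = 0$)
$- 14 \left(-54 + 10 \cdot 5\right) + y{\left(t{\left(D{\left(5 \right)} \right)} \right)} = - 14 \left(-54 + 10 \cdot 5\right) + \left(1 - \left(-2 + 0\right)\right) = - 14 \left(-54 + 50\right) + \left(1 - -2\right) = \left(-14\right) \left(-4\right) + \left(1 + 2\right) = 56 + 3 = 59$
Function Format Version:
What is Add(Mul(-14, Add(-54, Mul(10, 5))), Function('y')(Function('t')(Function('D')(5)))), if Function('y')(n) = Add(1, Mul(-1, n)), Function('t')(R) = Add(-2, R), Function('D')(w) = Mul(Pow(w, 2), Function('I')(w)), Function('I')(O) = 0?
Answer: 59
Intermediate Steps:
Function('D')(w) = 0 (Function('D')(w) = Mul(Pow(w, 2), 0) = 0)
Add(Mul(-14, Add(-54, Mul(10, 5))), Function('y')(Function('t')(Function('D')(5)))) = Add(Mul(-14, Add(-54, Mul(10, 5))), Add(1, Mul(-1, Add(-2, 0)))) = Add(Mul(-14, Add(-54, 50)), Add(1, Mul(-1, -2))) = Add(Mul(-14, -4), Add(1, 2)) = Add(56, 3) = 59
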